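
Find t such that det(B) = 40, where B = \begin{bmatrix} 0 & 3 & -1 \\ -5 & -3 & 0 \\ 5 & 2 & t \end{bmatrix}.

3

Expanding along the row containing t, det(B) is linear in t: det(B) = (15)·t + (-5).
Set (15)·t + (-5) = 40  ⇒  (15)·t = 45  ⇒  t = 3.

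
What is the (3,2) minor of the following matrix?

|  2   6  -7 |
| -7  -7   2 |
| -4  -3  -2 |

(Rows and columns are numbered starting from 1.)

Delete row 3 and column 2; the remaining 2×2 submatrix is [2 -7; -7 2].
Its determinant is 2·2 − (-7)·(-7) = -45.

-45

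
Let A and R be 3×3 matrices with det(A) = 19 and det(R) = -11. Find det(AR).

det(AR) = det(A)·det(R) = (19)·(-11) = -209

-209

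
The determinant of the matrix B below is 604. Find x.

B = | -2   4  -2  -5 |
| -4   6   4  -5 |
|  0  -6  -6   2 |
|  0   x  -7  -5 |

Expanding along the column containing x, det(B) is linear in x: det(B) = (-92)·x + (236).
Set (-92)·x + (236) = 604  ⇒  (-92)·x = 368  ⇒  x = -4.

x = -4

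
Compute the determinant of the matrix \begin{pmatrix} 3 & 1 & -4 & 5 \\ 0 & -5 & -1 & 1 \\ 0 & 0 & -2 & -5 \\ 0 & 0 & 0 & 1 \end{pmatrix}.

30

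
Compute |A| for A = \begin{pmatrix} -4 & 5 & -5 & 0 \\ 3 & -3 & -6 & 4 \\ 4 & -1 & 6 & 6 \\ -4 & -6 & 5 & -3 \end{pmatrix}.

Expand along row 1 (it has 1 zero):
  + (-4) · M_11   where M_11 = det([-3 -6 4; -1 6 6; -6 5 -3]) = 502
  − (5) · M_12   where M_12 = det([3 -6 4; 4 6 6; -4 5 -3]) = 104
  + (-5) · M_13   where M_13 = det([3 -3 4; 4 -1 6; -4 -6 -3]) = 41
det = (+1)·(-4)·(502) + (-1)·(5)·(104) + (+1)·(-5)·(41) = -2733

-2733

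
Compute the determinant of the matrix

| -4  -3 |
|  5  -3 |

det = (-4)·(-3) − (-3)·5 = 12 − (-15) = 27

The determinant is 27.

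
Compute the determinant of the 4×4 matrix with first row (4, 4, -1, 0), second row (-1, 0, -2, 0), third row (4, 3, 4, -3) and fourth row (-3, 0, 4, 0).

120

Expand along column 4 (it has 3 zeros):
  − (-3) · M_34   where M_34 = det([4 4 -1; -1 0 -2; -3 0 4]) = 40
det = (-1)·(-3)·(40) = 120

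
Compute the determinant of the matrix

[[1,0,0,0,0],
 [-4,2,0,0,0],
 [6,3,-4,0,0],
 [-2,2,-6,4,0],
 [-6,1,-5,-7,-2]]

64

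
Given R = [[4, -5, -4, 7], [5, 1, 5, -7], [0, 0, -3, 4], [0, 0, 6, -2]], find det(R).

R is block upper-triangular with a 2×2 block and a 2×2 block on the diagonal, so its determinant equals the product of the determinants of the diagonal blocks.
det of the 2×2 block = 29
det of the 2×2 block = -18
det = (29)·(-18) = -522

det(R) = -522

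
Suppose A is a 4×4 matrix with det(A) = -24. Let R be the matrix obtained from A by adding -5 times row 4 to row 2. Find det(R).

The determinant is -24.

Adding a multiple of one row to another leaves the determinant unchanged.
det(R) = (1)·(-24) = -24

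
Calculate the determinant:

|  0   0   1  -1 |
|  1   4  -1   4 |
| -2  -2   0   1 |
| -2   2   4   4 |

Expand along row 1 (it has 2 zeros):
  + (1) · M_13   where M_13 = det([1 4 4; -2 -2 1; -2 2 4]) = -18
  − (-1) · M_14   where M_14 = det([1 4 -1; -2 -2 0; -2 2 4]) = 32
det = (+1)·(1)·(-18) + (-1)·(-1)·(32) = 14

14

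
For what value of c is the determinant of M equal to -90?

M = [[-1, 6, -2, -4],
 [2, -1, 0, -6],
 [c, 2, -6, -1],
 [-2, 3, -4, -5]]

-4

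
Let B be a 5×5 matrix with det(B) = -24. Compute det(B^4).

det(B^4) = (det B)^4 = (-24)^4 = 331776

The determinant is 331776.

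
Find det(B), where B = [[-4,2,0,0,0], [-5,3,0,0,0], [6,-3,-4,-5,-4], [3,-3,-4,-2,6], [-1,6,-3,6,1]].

det(B) = -684

B is block lower-triangular with a 2×2 block and a 3×3 block on the diagonal, so its determinant equals the product of the determinants of the diagonal blocks.
det of the 2×2 block = -2
det of the 3×3 block = 342
det = (-2)·(342) = -684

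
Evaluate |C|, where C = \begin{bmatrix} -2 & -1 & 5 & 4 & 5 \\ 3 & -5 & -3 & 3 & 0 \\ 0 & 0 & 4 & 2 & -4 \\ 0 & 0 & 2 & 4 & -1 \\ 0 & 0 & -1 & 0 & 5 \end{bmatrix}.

The determinant is 598.

C is block upper-triangular with a 2×2 block and a 3×3 block on the diagonal, so its determinant equals the product of the determinants of the diagonal blocks.
det of the 2×2 block = 13
det of the 3×3 block = 46
det = (13)·(46) = 598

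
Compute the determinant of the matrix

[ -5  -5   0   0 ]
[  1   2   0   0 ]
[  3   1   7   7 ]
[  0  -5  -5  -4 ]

The matrix is block lower-triangular with a 2×2 block and a 2×2 block on the diagonal, so its determinant equals the product of the determinants of the diagonal blocks.
det of the 2×2 block = -5
det of the 2×2 block = 7
det = (-5)·(7) = -35

The determinant is -35.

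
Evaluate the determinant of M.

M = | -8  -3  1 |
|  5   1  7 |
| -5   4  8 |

410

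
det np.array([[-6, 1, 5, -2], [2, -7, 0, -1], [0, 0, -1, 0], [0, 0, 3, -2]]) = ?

80

The matrix is block upper-triangular with a 2×2 block and a 2×2 block on the diagonal, so its determinant equals the product of the determinants of the diagonal blocks.
det of the 2×2 block = 40
det of the 2×2 block = 2
det = (40)·(2) = 80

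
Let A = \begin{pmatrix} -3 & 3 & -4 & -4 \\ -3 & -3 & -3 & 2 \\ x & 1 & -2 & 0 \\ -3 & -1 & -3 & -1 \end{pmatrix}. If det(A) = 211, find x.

x = 8

Expanding along the row containing x, det(A) is linear in x: det(A) = (23)·x + (27).
Set (23)·x + (27) = 211  ⇒  (23)·x = 184  ⇒  x = 8.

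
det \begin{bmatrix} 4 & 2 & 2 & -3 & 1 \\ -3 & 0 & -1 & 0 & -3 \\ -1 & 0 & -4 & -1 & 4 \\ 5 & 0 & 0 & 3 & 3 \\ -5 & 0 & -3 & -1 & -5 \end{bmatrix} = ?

Expand along column 2 (it has 4 zeros):
  − (2) · M_12   where M_12 = det([-3 -1 0 -3; -1 -4 -1 4; 5 0 3 3; -5 -3 -1 -5]) = -99
det = (-1)·(2)·(-99) = 198

The determinant is 198.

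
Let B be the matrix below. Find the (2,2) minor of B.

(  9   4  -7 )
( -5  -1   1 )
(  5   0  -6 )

The minor is -19.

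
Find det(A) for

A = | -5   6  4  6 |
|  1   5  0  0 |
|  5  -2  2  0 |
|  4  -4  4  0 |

det(A) = 360

Expand along column 4 (it has 3 zeros):
  − (6) · M_14   where M_14 = det([1 5 0; 5 -2 2; 4 -4 4]) = -60
det = (-1)·(6)·(-60) = 360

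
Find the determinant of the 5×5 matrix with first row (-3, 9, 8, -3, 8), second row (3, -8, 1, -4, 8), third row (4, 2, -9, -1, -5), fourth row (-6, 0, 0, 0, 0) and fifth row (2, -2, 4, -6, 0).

The determinant is 47352.

Expand along row 4 (it has 4 zeros):
  − (-6) · M_41   where M_41 = det([9 8 -3 8; -8 1 -4 8; 2 -9 -1 -5; -2 4 -6 0]) = 7892
det = (-1)·(-6)·(7892) = 47352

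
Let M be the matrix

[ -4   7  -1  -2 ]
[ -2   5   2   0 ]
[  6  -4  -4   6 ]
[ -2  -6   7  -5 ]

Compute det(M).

Expand along row 2 (it has 1 zero):
  − (-2) · M_21   where M_21 = det([7 -1 -2; -4 -4 6; -6 7 -5]) = 6
  + (5) · M_22   where M_22 = det([-4 -1 -2; 6 -4 6; -2 7 -5]) = 2
  − (2) · M_23   where M_23 = det([-4 7 -2; 6 -4 6; -2 -6 -5]) = -10
det = (-1)·(-2)·(6) + (+1)·(5)·(2) + (-1)·(2)·(-10) = 42

42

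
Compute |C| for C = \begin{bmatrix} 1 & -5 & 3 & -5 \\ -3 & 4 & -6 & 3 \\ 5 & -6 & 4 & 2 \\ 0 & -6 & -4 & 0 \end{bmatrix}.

Expand along row 4 (it has 2 zeros):
  + (-6) · M_42   where M_42 = det([1 3 -5; -3 -6 3; 5 4 2]) = -51
  − (-4) · M_43   where M_43 = det([1 -5 -5; -3 4 3; 5 -6 2]) = -69
det = (+1)·(-6)·(-51) + (-1)·(-4)·(-69) = 30

|C| = 30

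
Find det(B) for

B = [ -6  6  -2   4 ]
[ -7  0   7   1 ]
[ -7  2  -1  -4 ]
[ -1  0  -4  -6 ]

Expand along column 2 (it has 2 zeros):
  − (6) · M_12   where M_12 = det([-7 7 1; -7 -1 -4; -1 -4 -6]) = -169
  − (2) · M_32   where M_32 = det([-6 -2 4; -7 7 1; -1 -4 -6]) = 454
det = (-1)·(6)·(-169) + (-1)·(2)·(454) = 106

|B| = 106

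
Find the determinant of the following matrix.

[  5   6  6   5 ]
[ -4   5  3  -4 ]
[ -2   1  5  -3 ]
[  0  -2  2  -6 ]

The determinant is -1204.

Expand along row 4 (it has 1 zero):
  + (-2) · M_42   where M_42 = det([5 6 5; -4 3 -4; -2 5 -3]) = -39
  − (2) · M_43   where M_43 = det([5 6 5; -4 5 -4; -2 1 -3]) = -49
  + (-6) · M_44   where M_44 = det([5 6 6; -4 5 3; -2 1 5]) = 230
det = (+1)·(-2)·(-39) + (-1)·(2)·(-49) + (+1)·(-6)·(230) = -1204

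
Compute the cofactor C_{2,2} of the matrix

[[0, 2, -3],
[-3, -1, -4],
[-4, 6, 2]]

-12

Delete row 2 and column 2; the remaining 2×2 submatrix is [0 -3; -4 2].
Its determinant is 0·2 − (-3)·(-4) = -12.
The cofactor carries sign (−1)^(2+2) = +1, so C_{2,2} = +(-12) = -12.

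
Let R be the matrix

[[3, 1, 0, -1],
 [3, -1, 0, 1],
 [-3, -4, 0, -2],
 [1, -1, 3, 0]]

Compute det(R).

-108

Expand along column 3 (it has 3 zeros):
  − (3) · M_43   where M_43 = det([3 1 -1; 3 -1 1; -3 -4 -2]) = 36
det = (-1)·(3)·(36) = -108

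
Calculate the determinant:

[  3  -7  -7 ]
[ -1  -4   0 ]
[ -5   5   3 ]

The determinant is 118.

Expand along column 3:
  + (-7) · |-1 -4; -5 5| = (-7)·(-5 − 20) = 175
  + 3 · |3 -7; -1 -4| = 3·(-12 − 7) = -57
Sum: (175) + (-57) = 118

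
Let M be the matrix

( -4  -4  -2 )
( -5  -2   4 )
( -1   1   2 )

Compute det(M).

Expand along column 1:
  + (-4) · |-2 4; 1 2| = (-4)·(-4 − 4) = 32
  − (-5) · |-4 -2; 1 2| = −(-5)·(-8 − (-2)) = -30
  + (-1) · |-4 -2; -2 4| = (-1)·(-16 − 4) = 20
Sum: (32) + (-30) + (20) = 22

22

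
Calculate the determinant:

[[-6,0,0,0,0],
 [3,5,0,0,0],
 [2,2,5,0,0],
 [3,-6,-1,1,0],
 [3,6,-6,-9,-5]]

The determinant is 750.

The matrix is lower triangular, so the determinant is the product of the diagonal entries:
det = (-6) · (5) · (5) · (1) · (-5) = 750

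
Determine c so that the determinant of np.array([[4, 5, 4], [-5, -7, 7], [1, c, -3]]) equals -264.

7

Expanding along the row containing c, det(B) is linear in c: det(B) = (-48)·c + (72).
Set (-48)·c + (72) = -264  ⇒  (-48)·c = -336  ⇒  c = 7.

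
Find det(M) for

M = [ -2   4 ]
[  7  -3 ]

det(M) = (-2)·(-3) − 4·7 = 6 − 28 = -22

The determinant is -22.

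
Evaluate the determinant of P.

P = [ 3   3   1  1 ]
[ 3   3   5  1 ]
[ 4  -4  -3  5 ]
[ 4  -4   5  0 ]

|P| = -480

Expand along row 4 (it has 1 zero):
  − (4) · M_41   where M_41 = det([3 1 1; 3 5 1; -4 -3 5]) = 76
  + (-4) · M_42   where M_42 = det([3 1 1; 3 5 1; 4 -3 5]) = 44
  − (5) · M_43   where M_43 = det([3 3 1; 3 3 1; 4 -4 5]) = 0
det = (-1)·(4)·(76) + (+1)·(-4)·(44) + (-1)·(5)·(0) = -480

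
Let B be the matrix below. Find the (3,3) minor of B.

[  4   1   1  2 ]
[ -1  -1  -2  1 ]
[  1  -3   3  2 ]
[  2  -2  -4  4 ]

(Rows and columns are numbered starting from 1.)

Delete row 3 and column 3; the remaining 3×3 submatrix is [4 1 2; -1 -1 1; 2 -2 4].
Its determinant is 6.

6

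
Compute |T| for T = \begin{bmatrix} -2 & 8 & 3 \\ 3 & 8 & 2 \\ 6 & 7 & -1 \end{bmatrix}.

Expand along row 1:
  + (-2) · |8 2; 7 -1| = (-2)·(-8 − 14) = 44
  − 8 · |3 2; 6 -1| = −8·(-3 − 12) = 120
  + 3 · |3 8; 6 7| = 3·(21 − 48) = -81
Sum: (44) + (120) + (-81) = 83

|T| = 83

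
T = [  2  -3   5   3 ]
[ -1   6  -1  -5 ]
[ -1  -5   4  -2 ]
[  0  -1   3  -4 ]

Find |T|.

The determinant is -206.

Expand along row 4 (it has 1 zero):
  + (-1) · M_42   where M_42 = det([2 5 3; -1 -1 -5; -1 4 -2]) = 44
  − (3) · M_43   where M_43 = det([2 -3 3; -1 6 -5; -1 -5 -2]) = -50
  + (-4) · M_44   where M_44 = det([2 -3 5; -1 6 -1; -1 -5 4]) = 78
det = (+1)·(-1)·(44) + (-1)·(3)·(-50) + (+1)·(-4)·(78) = -206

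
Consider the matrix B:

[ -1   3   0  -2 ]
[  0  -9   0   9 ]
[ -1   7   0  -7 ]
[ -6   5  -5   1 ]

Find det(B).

The determinant is -45.

Expand along column 3 (it has 3 zeros):
  − (-5) · M_43   where M_43 = det([-1 3 -2; 0 -9 9; -1 7 -7]) = -9
det = (-1)·(-5)·(-9) = -45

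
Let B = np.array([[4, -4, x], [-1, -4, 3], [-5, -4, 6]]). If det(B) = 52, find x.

Expanding along the row containing x, det(B) is linear in x: det(B) = (-16)·x + (-12).
Set (-16)·x + (-12) = 52  ⇒  (-16)·x = 64  ⇒  x = -4.

-4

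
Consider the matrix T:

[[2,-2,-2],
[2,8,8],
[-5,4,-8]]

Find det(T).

|T| = -240

Expand along row 1:
  + 2 · |8 8; 4 -8| = 2·(-64 − 32) = -192
  − (-2) · |2 8; -5 -8| = −(-2)·(-16 − (-40)) = 48
  + (-2) · |2 8; -5 4| = (-2)·(8 − (-40)) = -96
Sum: (-192) + (48) + (-96) = -240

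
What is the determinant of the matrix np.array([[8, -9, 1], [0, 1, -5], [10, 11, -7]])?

824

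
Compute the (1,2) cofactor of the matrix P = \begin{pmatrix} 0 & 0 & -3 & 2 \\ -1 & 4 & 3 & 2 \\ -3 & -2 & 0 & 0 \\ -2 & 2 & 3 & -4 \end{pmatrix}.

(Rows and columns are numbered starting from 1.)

The cofactor is 54.

Delete row 1 and column 2; the remaining 3×3 submatrix is [-1 3 2; -3 0 0; -2 3 -4].
Its determinant is -54.
The cofactor carries sign (−1)^(1+2) = −1, so C_{1,2} = −(-54) = 54.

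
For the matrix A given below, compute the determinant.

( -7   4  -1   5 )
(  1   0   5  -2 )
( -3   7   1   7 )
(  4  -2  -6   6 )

|A| = 1050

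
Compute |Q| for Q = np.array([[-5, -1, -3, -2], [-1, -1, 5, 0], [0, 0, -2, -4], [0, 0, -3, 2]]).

Q is block upper-triangular with a 2×2 block and a 2×2 block on the diagonal, so its determinant equals the product of the determinants of the diagonal blocks.
det of the 2×2 block = 4
det of the 2×2 block = -16
det = (4)·(-16) = -64

det(Q) = -64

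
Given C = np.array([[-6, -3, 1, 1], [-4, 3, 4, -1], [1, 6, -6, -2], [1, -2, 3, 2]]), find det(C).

Expand along row 1:
  + (-6) · M_11   where M_11 = det([3 4 -1; 6 -6 -2; -2 3 2]) = -56
  − (-3) · M_12   where M_12 = det([-4 4 -1; 1 -6 -2; 1 3 2]) = -1
  + (1) · M_13   where M_13 = det([-4 3 -1; 1 6 -2; 1 -2 2]) = -36
  − (1) · M_14   where M_14 = det([-4 3 4; 1 6 -6; 1 -2 3]) = -83
det = (+1)·(-6)·(-56) + (-1)·(-3)·(-1) + (+1)·(1)·(-36) + (-1)·(1)·(-83) = 380

|C| = 380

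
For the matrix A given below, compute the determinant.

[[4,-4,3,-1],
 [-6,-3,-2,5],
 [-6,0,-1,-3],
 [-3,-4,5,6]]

-1472

Expand along row 3 (it has 1 zero):
  + (-6) · M_31   where M_31 = det([-4 3 -1; -3 -2 5; -4 5 6]) = 165
  + (-1) · M_33   where M_33 = det([4 -4 -1; -6 -3 5; -3 -4 6]) = -91
  − (-3) · M_34   where M_34 = det([4 -4 3; -6 -3 -2; -3 -4 5]) = -191
det = (+1)·(-6)·(165) + (+1)·(-1)·(-91) + (-1)·(-3)·(-191) = -1472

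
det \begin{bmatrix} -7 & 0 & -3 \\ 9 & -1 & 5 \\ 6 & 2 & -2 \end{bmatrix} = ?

Expand along column 2:
  + (-1) · |-7 -3; 6 -2| = (-1)·(14 − (-18)) = -32
  − 2 · |-7 -3; 9 5| = −2·(-35 − (-27)) = 16
Sum: (-32) + (16) = -16

-16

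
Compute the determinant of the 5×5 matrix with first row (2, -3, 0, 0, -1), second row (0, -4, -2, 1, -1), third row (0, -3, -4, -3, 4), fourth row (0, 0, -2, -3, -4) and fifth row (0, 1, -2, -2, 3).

312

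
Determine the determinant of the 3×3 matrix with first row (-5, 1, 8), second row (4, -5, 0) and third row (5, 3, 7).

443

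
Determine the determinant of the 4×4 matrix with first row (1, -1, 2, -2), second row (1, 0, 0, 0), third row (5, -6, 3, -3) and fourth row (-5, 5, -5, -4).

Expand along row 2 (it has 3 zeros):
  − (1) · M_21   where M_21 = det([-1 2 -2; -6 3 -3; 5 -5 -4]) = -81
det = (-1)·(1)·(-81) = 81

The determinant is 81.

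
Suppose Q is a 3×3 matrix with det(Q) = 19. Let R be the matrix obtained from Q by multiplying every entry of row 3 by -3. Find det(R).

|R| = -57

Scaling one row by -3 multiplies the determinant by -3.
det(R) = (-3)·(19) = -57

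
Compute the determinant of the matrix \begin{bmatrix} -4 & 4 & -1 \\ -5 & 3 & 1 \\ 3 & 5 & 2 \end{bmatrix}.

Expand along column 1:
  + (-4) · |3 1; 5 2| = (-4)·(6 − 5) = -4
  − (-5) · |4 -1; 5 2| = −(-5)·(8 − (-5)) = 65
  + 3 · |4 -1; 3 1| = 3·(4 − (-3)) = 21
Sum: (-4) + (65) + (21) = 82

82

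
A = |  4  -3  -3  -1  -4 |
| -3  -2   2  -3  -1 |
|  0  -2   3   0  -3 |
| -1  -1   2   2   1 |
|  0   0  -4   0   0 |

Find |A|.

Expand along row 5 (it has 4 zeros):
  + (-4) · M_53   where M_53 = det([4 -3 -1 -4; -3 -2 -3 -1; 0 -2 0 -3; -1 -1 2 1]) = -112
det = (+1)·(-4)·(-112) = 448

The determinant is 448.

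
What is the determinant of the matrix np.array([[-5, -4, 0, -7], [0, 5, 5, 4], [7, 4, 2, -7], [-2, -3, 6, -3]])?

-2954

Expand along row 1 (it has 1 zero):
  + (-5) · M_11   where M_11 = det([5 5 4; 4 2 -7; -3 6 -3]) = 465
  − (-4) · M_12   where M_12 = det([0 5 4; 7 2 -7; -2 6 -3]) = 359
  − (-7) · M_14   where M_14 = det([0 5 5; 7 4 2; -2 -3 6]) = -295
det = (+1)·(-5)·(465) + (-1)·(-4)·(359) + (-1)·(-7)·(-295) = -2954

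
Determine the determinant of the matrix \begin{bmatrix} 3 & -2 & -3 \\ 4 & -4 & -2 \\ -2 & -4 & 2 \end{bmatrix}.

32

Expand along column 1:
  + 3 · |-4 -2; -4 2| = 3·(-8 − 8) = -48
  − 4 · |-2 -3; -4 2| = −4·(-4 − 12) = 64
  + (-2) · |-2 -3; -4 -2| = (-2)·(4 − 12) = 16
Sum: (-48) + (64) + (16) = 32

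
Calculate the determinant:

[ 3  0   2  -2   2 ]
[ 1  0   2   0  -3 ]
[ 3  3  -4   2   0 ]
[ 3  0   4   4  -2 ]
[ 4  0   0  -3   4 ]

Expand along column 2 (it has 4 zeros):
  − (3) · M_32   where M_32 = det([3 2 -2 2; 1 2 0 -3; 3 4 4 -2; 4 0 -3 4]) = -126
det = (-1)·(3)·(-126) = 378

378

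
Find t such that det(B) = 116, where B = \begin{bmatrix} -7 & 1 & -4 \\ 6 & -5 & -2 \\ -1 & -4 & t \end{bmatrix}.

Expanding along the column containing t, det(B) is linear in t: det(B) = (29)·t + (174).
Set (29)·t + (174) = 116  ⇒  (29)·t = -58  ⇒  t = -2.

t = -2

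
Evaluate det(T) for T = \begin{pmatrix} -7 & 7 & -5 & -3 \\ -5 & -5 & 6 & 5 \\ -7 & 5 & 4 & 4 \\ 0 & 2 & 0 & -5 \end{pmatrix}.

-2518

Expand along row 4 (it has 2 zeros):
  + (2) · M_42   where M_42 = det([-7 -5 -3; -5 6 5; -7 4 4]) = -19
  + (-5) · M_44   where M_44 = det([-7 7 -5; -5 -5 6; -7 5 4]) = 496
det = (+1)·(2)·(-19) + (+1)·(-5)·(496) = -2518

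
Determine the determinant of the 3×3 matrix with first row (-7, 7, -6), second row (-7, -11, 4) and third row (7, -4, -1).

Expand along row 1:
  + (-7) · |-11 4; -4 -1| = (-7)·(11 − (-16)) = -189
  − 7 · |-7 4; 7 -1| = −7·(7 − 28) = 147
  + (-6) · |-7 -11; 7 -4| = (-6)·(28 − (-77)) = -630
Sum: (-189) + (147) + (-630) = -672

The determinant is -672.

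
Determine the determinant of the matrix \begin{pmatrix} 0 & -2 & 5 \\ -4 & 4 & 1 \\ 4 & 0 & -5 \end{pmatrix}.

-48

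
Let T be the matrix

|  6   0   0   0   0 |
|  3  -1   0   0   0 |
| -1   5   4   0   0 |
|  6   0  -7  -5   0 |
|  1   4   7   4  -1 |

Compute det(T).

The determinant is -120.

T is lower triangular, so det(T) is the product of the diagonal entries:
det = (6) · (-1) · (4) · (-5) · (-1) = -120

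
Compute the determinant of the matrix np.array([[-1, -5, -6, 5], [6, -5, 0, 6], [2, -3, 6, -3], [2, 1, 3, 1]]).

507

Expand along row 2 (it has 1 zero):
  − (6) · M_21   where M_21 = det([-5 -6 5; -3 6 -3; 1 3 1]) = -150
  + (-5) · M_22   where M_22 = det([-1 -6 5; 2 6 -3; 2 3 1]) = 3
  + (6) · M_24   where M_24 = det([-1 -5 -6; 2 -3 6; 2 1 3]) = -63
det = (-1)·(6)·(-150) + (+1)·(-5)·(3) + (+1)·(6)·(-63) = 507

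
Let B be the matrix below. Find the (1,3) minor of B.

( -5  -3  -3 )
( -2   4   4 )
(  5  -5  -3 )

The minor is -10.

Delete row 1 and column 3; the remaining 2×2 submatrix is [-2 4; 5 -5].
Its determinant is (-2)·(-5) − 4·5 = -10.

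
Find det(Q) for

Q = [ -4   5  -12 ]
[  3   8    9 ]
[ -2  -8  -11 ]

Expand along row 1:
  + (-4) · |8 9; -8 -11| = (-4)·(-88 − (-72)) = 64
  − 5 · |3 9; -2 -11| = −5·(-33 − (-18)) = 75
  + (-12) · |3 8; -2 -8| = (-12)·(-24 − (-16)) = 96
Sum: (64) + (75) + (96) = 235

|Q| = 235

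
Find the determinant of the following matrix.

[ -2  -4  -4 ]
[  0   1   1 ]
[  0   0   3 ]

The determinant is -6.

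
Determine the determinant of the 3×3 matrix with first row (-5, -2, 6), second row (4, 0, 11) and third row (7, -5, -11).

Expand along row 2:
  − 4 · |-2 6; -5 -11| = −4·(22 − (-30)) = -208
  − 11 · |-5 -2; 7 -5| = −11·(25 − (-14)) = -429
Sum: (-208) + (-429) = -637

The determinant is -637.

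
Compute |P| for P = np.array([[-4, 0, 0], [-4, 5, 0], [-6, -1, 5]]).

-100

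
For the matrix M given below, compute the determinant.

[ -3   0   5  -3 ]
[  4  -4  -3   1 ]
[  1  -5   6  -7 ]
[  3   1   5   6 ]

640

Expand along row 1 (it has 1 zero):
  + (-3) · M_11   where M_11 = det([-4 -3 1; -5 6 -7; 1 5 6]) = -384
  + (5) · M_13   where M_13 = det([4 -4 1; 1 -5 -7; 3 1 6]) = 32
  − (-3) · M_14   where M_14 = det([4 -4 -3; 1 -5 6; 3 1 5]) = -224
det = (+1)·(-3)·(-384) + (+1)·(5)·(32) + (-1)·(-3)·(-224) = 640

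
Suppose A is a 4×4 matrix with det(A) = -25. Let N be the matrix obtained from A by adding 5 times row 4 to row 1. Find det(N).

Adding a multiple of one row to another leaves the determinant unchanged.
det(N) = (1)·(-25) = -25

The determinant is -25.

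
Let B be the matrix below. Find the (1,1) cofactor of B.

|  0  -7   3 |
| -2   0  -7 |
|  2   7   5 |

Delete row 1 and column 1; the remaining 2×2 submatrix is [0 -7; 7 5].
Its determinant is 0·5 − (-7)·7 = 49.
The cofactor carries sign (−1)^(1+1) = +1, so C_{1,1} = +(49) = 49.

49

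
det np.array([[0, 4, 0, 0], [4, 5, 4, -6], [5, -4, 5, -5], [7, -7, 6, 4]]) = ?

Expand along row 1 (it has 3 zeros):
  − (4) · M_12   where M_12 = det([4 4 -6; 5 5 -5; 7 6 4]) = 10
det = (-1)·(4)·(10) = -40

-40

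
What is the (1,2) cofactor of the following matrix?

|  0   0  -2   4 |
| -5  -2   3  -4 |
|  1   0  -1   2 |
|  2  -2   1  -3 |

Delete row 1 and column 2; the remaining 3×3 submatrix is [-5 3 -4; 1 -1 2; 2 1 -3].
Its determinant is 4.
The cofactor carries sign (−1)^(1+2) = −1, so C_{1,2} = −(4) = -4.

-4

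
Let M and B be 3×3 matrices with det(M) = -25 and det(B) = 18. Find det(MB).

-450

det(MB) = det(M)·det(B) = (-25)·(18) = -450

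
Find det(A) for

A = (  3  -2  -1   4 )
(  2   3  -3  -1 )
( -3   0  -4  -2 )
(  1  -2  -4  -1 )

291

Expand along row 3 (it has 1 zero):
  + (-3) · M_31   where M_31 = det([-2 -1 4; 3 -3 -1; -2 -4 -1]) = -75
  + (-4) · M_33   where M_33 = det([3 -2 4; 2 3 -1; 1 -2 -1]) = -45
  − (-2) · M_34   where M_34 = det([3 -2 -1; 2 3 -3; 1 -2 -4]) = -57
det = (+1)·(-3)·(-75) + (+1)·(-4)·(-45) + (-1)·(-2)·(-57) = 291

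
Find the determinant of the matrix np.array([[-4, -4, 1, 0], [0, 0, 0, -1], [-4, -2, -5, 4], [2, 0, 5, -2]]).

-4

Expand along row 2 (it has 3 zeros):
  + (-1) · M_24   where M_24 = det([-4 -4 1; -4 -2 -5; 2 0 5]) = 4
det = (+1)·(-1)·(4) = -4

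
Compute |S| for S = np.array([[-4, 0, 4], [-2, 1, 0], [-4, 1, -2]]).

Expand along row 1:
  + (-4) · |1 0; 1 -2| = (-4)·(-2 − 0) = 8
  + 4 · |-2 1; -4 1| = 4·(-2 − (-4)) = 8
Sum: (8) + (8) = 16

The determinant is 16.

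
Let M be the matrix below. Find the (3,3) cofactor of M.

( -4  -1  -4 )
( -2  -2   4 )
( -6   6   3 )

The cofactor is 6.

Delete row 3 and column 3; the remaining 2×2 submatrix is [-4 -1; -2 -2].
Its determinant is (-4)·(-2) − (-1)·(-2) = 6.
The cofactor carries sign (−1)^(3+3) = +1, so C_{3,3} = +(6) = 6.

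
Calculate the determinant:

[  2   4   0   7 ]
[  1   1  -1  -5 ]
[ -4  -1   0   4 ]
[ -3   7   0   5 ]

Expand along column 3 (it has 3 zeros):
  − (-1) · M_23   where M_23 = det([2 4 7; -4 -1 4; -3 7 5]) = -251
det = (-1)·(-1)·(-251) = -251

The determinant is -251.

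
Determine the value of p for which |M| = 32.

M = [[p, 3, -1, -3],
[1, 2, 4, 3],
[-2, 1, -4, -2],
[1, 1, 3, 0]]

p = 0

Expanding along the column containing p, det(M) is linear in p: det(M) = (25)·p + (32).
Set (25)·p + (32) = 32  ⇒  (25)·p = 0  ⇒  p = 0.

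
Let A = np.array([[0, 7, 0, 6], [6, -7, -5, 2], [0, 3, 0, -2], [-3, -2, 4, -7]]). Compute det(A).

The determinant is -288.

Expand along row 1 (it has 2 zeros):
  − (7) · M_12   where M_12 = det([6 -5 2; 0 0 -2; -3 4 -7]) = 18
  − (6) · M_14   where M_14 = det([6 -7 -5; 0 3 0; -3 -2 4]) = 27
det = (-1)·(7)·(18) + (-1)·(6)·(27) = -288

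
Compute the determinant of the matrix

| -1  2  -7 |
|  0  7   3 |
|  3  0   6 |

The determinant is 123.

Expand along row 2:
  + 7 · |-1 -7; 3 6| = 7·(-6 − (-21)) = 105
  − 3 · |-1 2; 3 0| = −3·(0 − 6) = 18
Sum: (105) + (18) = 123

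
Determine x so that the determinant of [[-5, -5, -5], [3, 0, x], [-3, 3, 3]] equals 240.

x = 8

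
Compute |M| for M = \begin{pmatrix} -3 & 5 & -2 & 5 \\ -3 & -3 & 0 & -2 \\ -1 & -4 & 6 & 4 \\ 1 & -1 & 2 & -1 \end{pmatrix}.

Expand along row 2 (it has 1 zero):
  − (-3) · M_21   where M_21 = det([5 -2 5; -4 6 4; -1 2 -1]) = -64
  + (-3) · M_22   where M_22 = det([-3 -2 5; -1 6 4; 1 2 -1]) = -4
  + (-2) · M_24   where M_24 = det([-3 5 -2; -1 -4 6; 1 -1 2]) = 36
det = (-1)·(-3)·(-64) + (+1)·(-3)·(-4) + (+1)·(-2)·(36) = -252

-252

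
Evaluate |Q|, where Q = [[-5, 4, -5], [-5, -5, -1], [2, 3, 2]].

Expand along row 1:
  + (-5) · |-5 -1; 3 2| = (-5)·(-10 − (-3)) = 35
  − 4 · |-5 -1; 2 2| = −4·(-10 − (-2)) = 32
  + (-5) · |-5 -5; 2 3| = (-5)·(-15 − (-10)) = 25
Sum: (35) + (32) + (25) = 92

92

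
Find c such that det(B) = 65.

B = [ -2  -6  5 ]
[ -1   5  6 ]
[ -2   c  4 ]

Expanding along the column containing c, det(B) is linear in c: det(B) = (7)·c + (58).
Set (7)·c + (58) = 65  ⇒  (7)·c = 7  ⇒  c = 1.

c = 1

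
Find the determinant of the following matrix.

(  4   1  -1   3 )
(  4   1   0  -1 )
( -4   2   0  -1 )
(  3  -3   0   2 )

The determinant is -3.

Expand along column 3 (it has 3 zeros):
  + (-1) · M_13   where M_13 = det([4 1 -1; -4 2 -1; 3 -3 2]) = 3
det = (+1)·(-1)·(3) = -3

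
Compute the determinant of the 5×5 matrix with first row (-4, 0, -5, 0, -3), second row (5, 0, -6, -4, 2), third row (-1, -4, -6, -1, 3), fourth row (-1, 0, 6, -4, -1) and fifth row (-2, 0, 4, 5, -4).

5004

Expand along column 2 (it has 4 zeros):
  − (-4) · M_32   where M_32 = det([-4 -5 0 -3; 5 -6 -4 2; -1 6 -4 -1; -2 4 5 -4]) = 1251
det = (-1)·(-4)·(1251) = 5004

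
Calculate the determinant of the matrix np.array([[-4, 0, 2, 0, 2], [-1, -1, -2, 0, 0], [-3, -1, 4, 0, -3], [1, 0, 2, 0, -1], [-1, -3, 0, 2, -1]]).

Expand along column 4 (it has 4 zeros):
  − (2) · M_54   where M_54 = det([-4 0 2 2; -1 -1 -2 0; -3 -1 4 -3; 1 0 2 -1]) = 30
det = (-1)·(2)·(30) = -60

-60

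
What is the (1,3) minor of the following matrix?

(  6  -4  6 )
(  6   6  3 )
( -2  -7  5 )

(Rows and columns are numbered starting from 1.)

The minor is -30.

Delete row 1 and column 3; the remaining 2×2 submatrix is [6 6; -2 -7].
Its determinant is 6·(-7) − 6·(-2) = -30.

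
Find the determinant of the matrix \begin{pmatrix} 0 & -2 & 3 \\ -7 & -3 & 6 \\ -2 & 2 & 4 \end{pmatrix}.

Expand along row 1:
  − (-2) · |-7 6; -2 4| = −(-2)·(-28 − (-12)) = -32
  + 3 · |-7 -3; -2 2| = 3·(-14 − 6) = -60
Sum: (-32) + (-60) = -92

-92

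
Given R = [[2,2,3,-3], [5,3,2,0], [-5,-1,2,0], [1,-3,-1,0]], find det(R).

|R| = 174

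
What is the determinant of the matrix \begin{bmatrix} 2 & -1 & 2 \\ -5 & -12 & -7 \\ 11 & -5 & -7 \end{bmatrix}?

The determinant is 524.

Expand along row 1:
  + 2 · |-12 -7; -5 -7| = 2·(84 − 35) = 98
  − (-1) · |-5 -7; 11 -7| = −(-1)·(35 − (-77)) = 112
  + 2 · |-5 -12; 11 -5| = 2·(25 − (-132)) = 314
Sum: (98) + (112) + (314) = 524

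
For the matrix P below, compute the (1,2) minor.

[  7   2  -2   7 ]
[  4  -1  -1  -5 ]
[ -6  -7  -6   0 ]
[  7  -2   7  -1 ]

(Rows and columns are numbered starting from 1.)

30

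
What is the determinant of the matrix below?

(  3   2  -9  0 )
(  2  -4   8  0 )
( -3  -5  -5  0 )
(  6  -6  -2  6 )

Expand along column 4 (it has 3 zeros):
  + (6) · M_44   where M_44 = det([3 2 -9; 2 -4 8; -3 -5 -5]) = 350
det = (+1)·(6)·(350) = 2100

2100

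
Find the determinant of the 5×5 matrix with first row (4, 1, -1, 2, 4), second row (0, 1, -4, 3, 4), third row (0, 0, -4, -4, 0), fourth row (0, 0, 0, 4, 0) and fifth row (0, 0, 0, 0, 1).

The matrix is upper triangular, so the determinant is the product of the diagonal entries:
det = (4) · (1) · (-4) · (4) · (1) = -64

The determinant is -64.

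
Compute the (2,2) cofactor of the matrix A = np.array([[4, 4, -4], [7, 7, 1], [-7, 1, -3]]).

-40

Delete row 2 and column 2; the remaining 2×2 submatrix is [4 -4; -7 -3].
Its determinant is 4·(-3) − (-4)·(-7) = -40.
The cofactor carries sign (−1)^(2+2) = +1, so C_{2,2} = +(-40) = -40.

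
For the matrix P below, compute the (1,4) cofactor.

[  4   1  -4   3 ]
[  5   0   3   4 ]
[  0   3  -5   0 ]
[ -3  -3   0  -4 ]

The cofactor is 48.

Delete row 1 and column 4; the remaining 3×3 submatrix is [5 0 3; 0 3 -5; -3 -3 0].
Its determinant is -48.
The cofactor carries sign (−1)^(1+4) = −1, so C_{1,4} = −(-48) = 48.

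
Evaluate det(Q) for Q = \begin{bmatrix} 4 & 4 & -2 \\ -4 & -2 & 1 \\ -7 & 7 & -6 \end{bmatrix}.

det(Q) = -20

Expand along row 1:
  + 4 · |-2 1; 7 -6| = 4·(12 − 7) = 20
  − 4 · |-4 1; -7 -6| = −4·(24 − (-7)) = -124
  + (-2) · |-4 -2; -7 7| = (-2)·(-28 − 14) = 84
Sum: (20) + (-124) + (84) = -20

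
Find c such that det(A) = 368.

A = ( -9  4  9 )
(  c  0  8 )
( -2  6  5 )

c = 0

Expanding along the row containing c, det(A) is linear in c: det(A) = (34)·c + (368).
Set (34)·c + (368) = 368  ⇒  (34)·c = 0  ⇒  c = 0.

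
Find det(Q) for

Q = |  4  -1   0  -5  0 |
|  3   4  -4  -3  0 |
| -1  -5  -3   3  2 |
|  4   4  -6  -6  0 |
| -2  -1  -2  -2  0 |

|Q| = 68

Expand along column 5 (it has 4 zeros):
  + (2) · M_35   where M_35 = det([4 -1 0 -5; 3 4 -4 -3; 4 4 -6 -6; -2 -1 -2 -2]) = 34
det = (+1)·(2)·(34) = 68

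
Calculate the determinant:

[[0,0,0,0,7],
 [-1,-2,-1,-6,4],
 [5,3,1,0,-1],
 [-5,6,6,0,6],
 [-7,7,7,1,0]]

Expand along row 1 (it has 4 zeros):
  + (7) · M_15   where M_15 = det([-1 -2 -1 -6; 5 3 1 0; -5 6 6 0; -7 7 7 1]) = -71
det = (+1)·(7)·(-71) = -497

-497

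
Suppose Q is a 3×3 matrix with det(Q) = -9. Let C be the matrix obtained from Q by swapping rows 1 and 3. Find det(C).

Swapping two rows multiplies the determinant by −1.
det(C) = (-1)·(-9) = 9

9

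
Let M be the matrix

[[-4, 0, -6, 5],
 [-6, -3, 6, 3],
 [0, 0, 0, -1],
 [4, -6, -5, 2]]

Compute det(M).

Expand along row 3 (it has 3 zeros):
  − (-1) · M_34   where M_34 = det([-4 0 -6; -6 -3 6; 4 -6 -5]) = -492
det = (-1)·(-1)·(-492) = -492

det(M) = -492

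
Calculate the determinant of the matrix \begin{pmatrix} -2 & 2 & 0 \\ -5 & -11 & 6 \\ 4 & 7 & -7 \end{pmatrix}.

-92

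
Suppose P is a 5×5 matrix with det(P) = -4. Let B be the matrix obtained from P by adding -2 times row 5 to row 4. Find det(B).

The determinant is -4.

Adding a multiple of one row to another leaves the determinant unchanged.
det(B) = (1)·(-4) = -4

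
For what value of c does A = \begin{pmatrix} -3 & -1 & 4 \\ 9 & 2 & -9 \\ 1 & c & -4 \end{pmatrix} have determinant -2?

Expanding along the row containing c, det(A) is linear in c: det(A) = (9)·c + (-11).
Set (9)·c + (-11) = -2  ⇒  (9)·c = 9  ⇒  c = 1.

c = 1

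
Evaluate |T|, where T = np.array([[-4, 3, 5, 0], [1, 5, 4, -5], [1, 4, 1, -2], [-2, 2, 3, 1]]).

Expand along row 1 (it has 1 zero):
  + (-4) · M_11   where M_11 = det([5 4 -5; 4 1 -2; 2 3 1]) = -47
  − (3) · M_12   where M_12 = det([1 4 -5; 1 1 -2; -2 3 1]) = -6
  + (5) · M_13   where M_13 = det([1 5 -5; 1 4 -2; -2 2 1]) = -27
det = (+1)·(-4)·(-47) + (-1)·(3)·(-6) + (+1)·(5)·(-27) = 71

71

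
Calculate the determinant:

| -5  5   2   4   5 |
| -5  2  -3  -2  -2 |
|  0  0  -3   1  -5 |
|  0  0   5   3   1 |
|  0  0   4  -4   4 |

The matrix is block upper-triangular with a 2×2 block and a 3×3 block on the diagonal, so its determinant equals the product of the determinants of the diagonal blocks.
det of the 2×2 block = 15
det of the 3×3 block = 96
det = (15)·(96) = 1440

1440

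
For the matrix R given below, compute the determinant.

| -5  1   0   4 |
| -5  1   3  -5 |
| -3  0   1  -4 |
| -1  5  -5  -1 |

The determinant is 396.

Expand along row 1 (it has 1 zero):
  + (-5) · M_11   where M_11 = det([1 3 -5; 0 1 -4; 5 -5 -1]) = -56
  − (1) · M_12   where M_12 = det([-5 3 -5; -3 1 -4; -1 -5 -1]) = 28
  − (4) · M_14   where M_14 = det([-5 1 3; -3 0 1; -1 5 -5]) = -36
det = (+1)·(-5)·(-56) + (-1)·(1)·(28) + (-1)·(4)·(-36) = 396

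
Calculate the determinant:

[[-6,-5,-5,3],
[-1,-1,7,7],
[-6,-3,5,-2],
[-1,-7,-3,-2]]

The determinant is -3956.

Expand along row 1:
  + (-6) · M_11   where M_11 = det([-1 7 7; -3 5 -2; -7 -3 -2]) = 380
  − (-5) · M_12   where M_12 = det([-1 7 7; -6 5 -2; -1 -3 -2]) = 107
  + (-5) · M_13   where M_13 = det([-1 -1 7; -6 -3 -2; -1 -7 -2]) = 291
  − (3) · M_14   where M_14 = det([-1 -1 7; -6 -3 5; -1 -7 -3]) = 252
det = (+1)·(-6)·(380) + (-1)·(-5)·(107) + (+1)·(-5)·(291) + (-1)·(3)·(252) = -3956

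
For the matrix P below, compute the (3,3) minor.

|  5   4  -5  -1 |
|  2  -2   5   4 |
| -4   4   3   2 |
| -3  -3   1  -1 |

Delete row 3 and column 3; the remaining 3×3 submatrix is [5 4 -1; 2 -2 4; -3 -3 -1].
Its determinant is 42.

42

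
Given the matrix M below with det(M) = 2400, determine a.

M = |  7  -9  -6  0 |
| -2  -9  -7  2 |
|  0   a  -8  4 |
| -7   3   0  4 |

6

Expanding along the row containing a, det(M) is linear in a: det(M) = (160)·a + (1440).
Set (160)·a + (1440) = 2400  ⇒  (160)·a = 960  ⇒  a = 6.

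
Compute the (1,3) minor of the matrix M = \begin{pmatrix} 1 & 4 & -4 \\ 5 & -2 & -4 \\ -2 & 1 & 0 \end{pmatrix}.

1

Delete row 1 and column 3; the remaining 2×2 submatrix is [5 -2; -2 1].
Its determinant is 5·1 − (-2)·(-2) = 1.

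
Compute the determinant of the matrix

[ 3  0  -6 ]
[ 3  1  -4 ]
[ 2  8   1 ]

-33

Expand along column 2:
  + 1 · |3 -6; 2 1| = 1·(3 − (-12)) = 15
  − 8 · |3 -6; 3 -4| = −8·(-12 − (-18)) = -48
Sum: (15) + (-48) = -33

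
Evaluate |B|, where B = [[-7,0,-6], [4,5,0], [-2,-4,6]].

The determinant is -174.

Expand along row 1:
  + (-7) · |5 0; -4 6| = (-7)·(30 − 0) = -210
  + (-6) · |4 5; -2 -4| = (-6)·(-16 − (-10)) = 36
Sum: (-210) + (36) = -174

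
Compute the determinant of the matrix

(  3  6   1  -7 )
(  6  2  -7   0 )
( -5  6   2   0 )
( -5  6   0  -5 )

-2254

Expand along column 4 (it has 2 zeros):
  − (-7) · M_14   where M_14 = det([6 2 -7; -5 6 2; -5 6 0]) = -92
  + (-5) · M_44   where M_44 = det([3 6 1; 6 2 -7; -5 6 2]) = 322
det = (-1)·(-7)·(-92) + (+1)·(-5)·(322) = -2254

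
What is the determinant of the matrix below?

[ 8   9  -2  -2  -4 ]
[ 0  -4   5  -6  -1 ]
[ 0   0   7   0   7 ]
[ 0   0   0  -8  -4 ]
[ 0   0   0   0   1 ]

1792

The matrix is upper triangular, so the determinant is the product of the diagonal entries:
det = (8) · (-4) · (7) · (-8) · (1) = 1792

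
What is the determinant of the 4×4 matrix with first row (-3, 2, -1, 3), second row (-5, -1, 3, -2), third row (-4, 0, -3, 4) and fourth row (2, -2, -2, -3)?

Expand along row 3 (it has 1 zero):
  + (-4) · M_31   where M_31 = det([2 -1 3; -1 3 -2; -2 -2 -3]) = -3
  + (-3) · M_33   where M_33 = det([-3 2 3; -5 -1 -2; 2 -2 -3]) = 1
  − (4) · M_34   where M_34 = det([-3 2 -1; -5 -1 3; 2 -2 -2]) = -44
det = (+1)·(-4)·(-3) + (+1)·(-3)·(1) + (-1)·(4)·(-44) = 185

185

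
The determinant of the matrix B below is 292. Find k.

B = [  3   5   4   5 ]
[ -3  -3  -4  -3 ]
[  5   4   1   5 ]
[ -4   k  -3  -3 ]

Expanding along the row containing k, det(B) is linear in k: det(B) = (34)·k + (88).
Set (34)·k + (88) = 292  ⇒  (34)·k = 204  ⇒  k = 6.

6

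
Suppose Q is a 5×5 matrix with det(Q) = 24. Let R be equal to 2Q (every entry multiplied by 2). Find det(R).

The determinant is 768.

For a 5×5 matrix, det(2Q) = 2^5·det(Q) = 32·det(Q).
det(R) = (32)·(24) = 768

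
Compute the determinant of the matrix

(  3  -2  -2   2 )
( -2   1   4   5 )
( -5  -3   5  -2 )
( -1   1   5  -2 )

-588

Expand along row 1:
  + (3) · M_11   where M_11 = det([1 4 5; -3 5 -2; 1 5 -2]) = -132
  − (-2) · M_12   where M_12 = det([-2 4 5; -5 5 -2; -1 5 -2]) = -132
  + (-2) · M_13   where M_13 = det([-2 1 5; -5 -3 -2; -1 1 -2]) = -64
  − (2) · M_14   where M_14 = det([-2 1 4; -5 -3 5; -1 1 5]) = 28
det = (+1)·(3)·(-132) + (-1)·(-2)·(-132) + (+1)·(-2)·(-64) + (-1)·(2)·(28) = -588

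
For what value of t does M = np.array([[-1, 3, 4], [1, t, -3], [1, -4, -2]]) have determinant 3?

t = -5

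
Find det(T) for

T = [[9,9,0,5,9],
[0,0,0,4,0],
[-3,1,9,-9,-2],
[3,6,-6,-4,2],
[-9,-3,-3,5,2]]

Expand along row 2 (it has 4 zeros):
  + (4) · M_24   where M_24 = det([9 9 0 9; -3 1 9 -2; 3 6 -6 2; -9 -3 -3 2]) = -5400
det = (+1)·(4)·(-5400) = -21600

The determinant is -21600.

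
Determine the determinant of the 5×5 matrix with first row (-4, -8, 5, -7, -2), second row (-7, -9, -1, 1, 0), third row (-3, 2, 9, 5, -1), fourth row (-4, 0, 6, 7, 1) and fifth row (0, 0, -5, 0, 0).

Expand along row 5 (it has 4 zeros):
  + (-5) · M_53   where M_53 = det([-4 -8 -7 -2; -7 -9 1 0; -3 2 5 -1; -4 0 7 1]) = 165
det = (+1)·(-5)·(165) = -825

-825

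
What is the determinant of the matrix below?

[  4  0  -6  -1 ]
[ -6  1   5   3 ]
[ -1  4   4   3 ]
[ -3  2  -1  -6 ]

The determinant is -689.

Expand along row 1 (it has 1 zero):
  + (4) · M_11   where M_11 = det([1 5 3; 4 4 3; 2 -1 -6]) = 93
  + (-6) · M_13   where M_13 = det([-6 1 3; -1 4 3; -3 2 -6]) = 195
  − (-1) · M_14   where M_14 = det([-6 1 5; -1 4 4; -3 2 -1]) = 109
det = (+1)·(4)·(93) + (+1)·(-6)·(195) + (-1)·(-1)·(109) = -689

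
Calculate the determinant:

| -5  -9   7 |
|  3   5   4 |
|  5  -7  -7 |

Expand along row 1:
  + (-5) · |5 4; -7 -7| = (-5)·(-35 − (-28)) = 35
  − (-9) · |3 4; 5 -7| = −(-9)·(-21 − 20) = -369
  + 7 · |3 5; 5 -7| = 7·(-21 − 25) = -322
Sum: (35) + (-369) + (-322) = -656

-656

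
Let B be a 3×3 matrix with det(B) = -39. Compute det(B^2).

det(B^2) = (det B)^2 = (-39)^2 = 1521

1521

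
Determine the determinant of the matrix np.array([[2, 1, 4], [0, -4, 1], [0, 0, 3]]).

The matrix is upper triangular, so the determinant is the product of the diagonal entries:
det = (2) · (-4) · (3) = -24

-24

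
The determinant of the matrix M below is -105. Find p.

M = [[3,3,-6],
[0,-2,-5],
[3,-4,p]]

Expanding along the column containing p, det(M) is linear in p: det(M) = (-6)·p + (-141).
Set (-6)·p + (-141) = -105  ⇒  (-6)·p = 36  ⇒  p = -6.

-6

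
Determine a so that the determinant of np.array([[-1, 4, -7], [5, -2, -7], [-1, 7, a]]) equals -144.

a = -6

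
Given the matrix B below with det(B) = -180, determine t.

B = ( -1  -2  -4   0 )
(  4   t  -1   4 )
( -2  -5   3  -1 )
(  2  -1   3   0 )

3

Expanding along the column containing t, det(B) is linear in t: det(B) = (5)·t + (-195).
Set (5)·t + (-195) = -180  ⇒  (5)·t = 15  ⇒  t = 3.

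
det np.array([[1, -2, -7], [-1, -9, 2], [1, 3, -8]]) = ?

Expand along row 1:
  + 1 · |-9 2; 3 -8| = 1·(72 − 6) = 66
  − (-2) · |-1 2; 1 -8| = −(-2)·(8 − 2) = 12
  + (-7) · |-1 -9; 1 3| = (-7)·(-3 − (-9)) = -42
Sum: (66) + (12) + (-42) = 36

The determinant is 36.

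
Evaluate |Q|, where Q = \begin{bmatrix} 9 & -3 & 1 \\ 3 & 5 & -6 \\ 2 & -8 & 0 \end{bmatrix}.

|Q| = -430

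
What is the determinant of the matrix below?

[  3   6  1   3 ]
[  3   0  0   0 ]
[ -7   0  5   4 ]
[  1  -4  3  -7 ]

Expand along row 2 (it has 3 zeros):
  − (3) · M_21   where M_21 = det([6 1 3; 0 5 4; -4 3 -7]) = -238
det = (-1)·(3)·(-238) = 714

714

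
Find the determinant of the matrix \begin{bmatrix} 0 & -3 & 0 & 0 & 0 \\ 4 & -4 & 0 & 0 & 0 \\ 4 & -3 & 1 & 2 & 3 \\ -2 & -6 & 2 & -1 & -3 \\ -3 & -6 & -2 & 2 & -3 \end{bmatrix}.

468

The matrix is block lower-triangular with a 2×2 block and a 3×3 block on the diagonal, so its determinant equals the product of the determinants of the diagonal blocks.
det of the 2×2 block = 12
det of the 3×3 block = 39
det = (12)·(39) = 468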